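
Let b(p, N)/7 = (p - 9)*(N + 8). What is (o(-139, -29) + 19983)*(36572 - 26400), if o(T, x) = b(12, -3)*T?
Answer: 54806736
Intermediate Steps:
b(p, N) = 7*(-9 + p)*(8 + N) (b(p, N) = 7*((p - 9)*(N + 8)) = 7*((-9 + p)*(8 + N)) = 7*(-9 + p)*(8 + N))
o(T, x) = 105*T (o(T, x) = (-504 - 63*(-3) + 56*12 + 7*(-3)*12)*T = (-504 + 189 + 672 - 252)*T = 105*T)
(o(-139, -29) + 19983)*(36572 - 26400) = (105*(-139) + 19983)*(36572 - 26400) = (-14595 + 19983)*10172 = 5388*10172 = 54806736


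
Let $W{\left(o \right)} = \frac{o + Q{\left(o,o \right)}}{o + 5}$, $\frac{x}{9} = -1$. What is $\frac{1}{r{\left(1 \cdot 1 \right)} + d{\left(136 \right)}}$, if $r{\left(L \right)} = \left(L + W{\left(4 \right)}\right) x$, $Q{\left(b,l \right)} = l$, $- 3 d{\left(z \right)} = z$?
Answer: $- \frac{3}{187} \approx -0.016043$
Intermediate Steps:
$d{\left(z \right)} = - \frac{z}{3}$
$x = -9$ ($x = 9 \left(-1\right) = -9$)
$W{\left(o \right)} = \frac{2 o}{5 + o}$ ($W{\left(o \right)} = \frac{o + o}{o + 5} = \frac{2 o}{5 + o}$)
$r{\left(L \right)} = -8 - 9 L$ ($r{\left(L \right)} = \left(L + 2 \cdot 4 \frac{1}{5 + 4}\right) \left(-9\right) = \left(L + 2 \cdot 4 \cdot \frac{1}{9}\right) \left(-9\right) = \left(L + \frac{8}{9}\right) \left(-9\right) = \left(\frac{8}{9} + L\right) \left(-9\right) = -8 - 9 L$)
$\frac{1}{r{\left(1 \cdot 1 \right)} + d{\left(136 \right)}} = \frac{1}{\left(-8 - 9 \cdot 1 \cdot 1\right) - \frac{136}{3}} = \frac{1}{\left(-8 - 9\right) - \frac{136}{3}} = \frac{1}{-17 - \frac{136}{3}} = \frac{1}{- \frac{187}{3}} = - \frac{3}{187}$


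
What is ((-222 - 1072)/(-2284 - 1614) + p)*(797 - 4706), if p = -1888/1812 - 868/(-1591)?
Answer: 300918821513/468229709 ≈ 642.67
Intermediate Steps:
p = -357748/720723 (p = -1888*1/1812 - 868*(-1/1591) = -472/453 + 868/1591 = -357748/720723 ≈ -0.49637)
((-222 - 1072)/(-2284 - 1614) + p)*(797 - 4706) = ((-222 - 1072)/(-2284 - 1614) - 357748/720723)*(797 - 4706) = (-1294/(-3898) - 357748/720723)*(-3909) = (-1294*(-1/3898) - 357748/720723)*(-3909) = (647/1949 - 357748/720723)*(-3909) = -230943071/1404689127*(-3909) = 300918821513/468229709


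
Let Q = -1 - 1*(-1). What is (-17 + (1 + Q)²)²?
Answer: 256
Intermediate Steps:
Q = 0 (Q = -1 + 1 = 0)
(-17 + (1 + Q)²)² = (-17 + (1 + 0)²)² = (-17 + 1²)² = (-17 + 1)² = (-16)² = 256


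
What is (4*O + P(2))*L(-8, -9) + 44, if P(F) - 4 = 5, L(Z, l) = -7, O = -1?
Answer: 9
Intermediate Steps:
P(F) = 9 (P(F) = 4 + 5 = 9)
(4*O + P(2))*L(-8, -9) + 44 = (4*(-1) + 9)*(-7) + 44 = (-4 + 9)*(-7) + 44 = 5*(-7) + 44 = -35 + 44 = 9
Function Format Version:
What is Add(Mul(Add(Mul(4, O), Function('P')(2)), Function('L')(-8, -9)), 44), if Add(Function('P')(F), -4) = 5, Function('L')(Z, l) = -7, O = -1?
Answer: 9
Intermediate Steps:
Function('P')(F) = 9 (Function('P')(F) = Add(4, 5) = 9)
Add(Mul(Add(Mul(4, O), Function('P')(2)), Function('L')(-8, -9)), 44) = Add(Mul(Add(Mul(4, -1), 9), -7), 44) = Add(Mul(Add(-4, 9), -7), 44) = Add(Mul(5, -7), 44) = Add(-35, 44) = 9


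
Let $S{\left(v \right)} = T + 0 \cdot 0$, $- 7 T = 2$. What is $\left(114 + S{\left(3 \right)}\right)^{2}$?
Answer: $\frac{633616}{49} \approx 12931.0$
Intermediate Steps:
$T = - \frac{2}{7}$ ($T = \left(- \frac{1}{7}\right) 2 = - \frac{2}{7} \approx -0.28571$)
$S{\left(v \right)} = - \frac{2}{7}$ ($S{\left(v \right)} = - \frac{2}{7} + 0 \cdot 0 = - \frac{2}{7} + 0 = - \frac{2}{7}$)
$\left(114 + S{\left(3 \right)}\right)^{2} = \left(114 - \frac{2}{7}\right)^{2} = \left(\frac{796}{7}\right)^{2} = \frac{633616}{49}$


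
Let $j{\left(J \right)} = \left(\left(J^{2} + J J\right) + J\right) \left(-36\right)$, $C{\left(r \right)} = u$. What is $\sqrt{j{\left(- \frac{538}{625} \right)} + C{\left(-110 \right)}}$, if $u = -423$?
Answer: $\frac{3 i \sqrt{19329927}}{625} \approx 21.104 i$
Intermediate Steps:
$C{\left(r \right)} = -423$
$j{\left(J \right)} = - 72 J^{2} - 36 J$ ($j{\left(J \right)} = \left(\left(J^{2} + J^{2}\right) + J\right) \left(-36\right) = \left(2 J^{2} + J\right) \left(-36\right) = \left(J + 2 J^{2}\right) \left(-36\right) = - 72 J^{2} - 36 J$)
$\sqrt{j{\left(- \frac{538}{625} \right)} + C{\left(-110 \right)}} = \sqrt{- 36 \left(- \frac{538}{625}\right) \left(1 + 2 \left(- \frac{538}{625}\right)\right) - 423} = \sqrt{- 36 \left(\left(-538\right) \frac{1}{625}\right) \left(1 + 2 \left(\left(-538\right) \frac{1}{625}\right)\right) - 423} = \sqrt{\left(-36\right) \left(- \frac{538}{625}\right) \left(1 + 2 \left(- \frac{538}{625}\right)\right) - 423} = \sqrt{\left(-36\right) \left(- \frac{538}{625}\right) \left(1 - \frac{1076}{625}\right) - 423} = \sqrt{\left(-36\right) \left(- \frac{538}{625}\right) \left(- \frac{451}{625}\right) - 423} = \sqrt{- \frac{8734968}{390625} - 423} = \sqrt{- \frac{173969343}{390625}} = \frac{3 i \sqrt{19329927}}{625}$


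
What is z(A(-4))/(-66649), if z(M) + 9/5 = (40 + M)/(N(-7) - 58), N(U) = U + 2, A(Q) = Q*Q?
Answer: 11/272655 ≈ 4.0344e-5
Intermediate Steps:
A(Q) = Q**2
N(U) = 2 + U
z(M) = -767/315 - M/63 (z(M) = -9/5 + (40 + M)/((2 - 7) - 58) = -9/5 + (40 + M)/(-5 - 58) = -9/5 + (40 + M)/(-63) = -9/5 + (40 + M)*(-1/63) = -9/5 + (-40/63 - M/63) = -767/315 - M/63)
z(A(-4))/(-66649) = (-767/315 - 1/63*(-4)**2)/(-66649) = (-767/315 - 1/63*16)*(-1/66649) = (-767/315 - 16/63)*(-1/66649) = -121/45*(-1/66649) = 11/272655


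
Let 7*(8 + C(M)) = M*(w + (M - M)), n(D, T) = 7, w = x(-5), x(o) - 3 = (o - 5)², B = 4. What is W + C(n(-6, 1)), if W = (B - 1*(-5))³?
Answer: 824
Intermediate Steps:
x(o) = 3 + (-5 + o)² (x(o) = 3 + (o - 5)² = 3 + (-5 + o)²)
w = 103 (w = 3 + (-5 - 5)² = 3 + (-10)² = 3 + 100 = 103)
C(M) = -8 + 103*M/7 (C(M) = -8 + (M*(103 + (M - M)))/7 = -8 + (M*(103 + 0))/7 = -8 + (M*103)/7 = -8 + (103*M)/7 = -8 + 103*M/7)
W = 729 (W = (4 - 1*(-5))³ = (4 + 5)³ = 9³ = 729)
W + C(n(-6, 1)) = 729 + (-8 + (103/7)*7) = 729 + (-8 + 103) = 729 + 95 = 824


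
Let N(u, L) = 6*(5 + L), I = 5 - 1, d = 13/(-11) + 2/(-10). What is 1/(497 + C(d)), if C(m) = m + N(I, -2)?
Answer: 55/28249 ≈ 0.0019470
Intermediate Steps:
d = -76/55 (d = 13*(-1/11) + 2*(-⅒) = -13/11 - ⅕ = -76/55 ≈ -1.3818)
I = 4
N(u, L) = 30 + 6*L
C(m) = 18 + m (C(m) = m + (30 + 6*(-2)) = m + (30 - 12) = m + 18 = 18 + m)
1/(497 + C(d)) = 1/(497 + (18 - 76/55)) = 1/(497 + 914/55) = 1/(28249/55) = 55/28249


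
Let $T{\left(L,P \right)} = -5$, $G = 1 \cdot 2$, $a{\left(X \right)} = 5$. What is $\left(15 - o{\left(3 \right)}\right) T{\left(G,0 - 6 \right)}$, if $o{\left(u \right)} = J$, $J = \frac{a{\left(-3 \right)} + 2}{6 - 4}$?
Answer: $- \frac{115}{2} \approx -57.5$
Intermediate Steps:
$G = 2$
$J = \frac{7}{2}$ ($J = \frac{5 + 2}{6 - 4} = \frac{7}{2} \approx 3.5$)
$o{\left(u \right)} = \frac{7}{2}$
$\left(15 - o{\left(3 \right)}\right) T{\left(G,0 - 6 \right)} = \left(15 - \frac{7}{2}\right) \left(-5\right) = \frac{23}{2} \left(-5\right) = - \frac{115}{2}$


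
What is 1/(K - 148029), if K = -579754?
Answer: -1/727783 ≈ -1.3740e-6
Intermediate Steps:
1/(K - 148029) = 1/(-579754 - 148029) = 1/(-727783) = -1/727783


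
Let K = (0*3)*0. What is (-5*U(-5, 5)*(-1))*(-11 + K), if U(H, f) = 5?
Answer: -275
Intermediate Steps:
K = 0 (K = 0*0 = 0)
(-5*U(-5, 5)*(-1))*(-11 + K) = (-5*5*(-1))*(-11 + 0) = -25*(-1)*(-11) = 25*(-11) = -275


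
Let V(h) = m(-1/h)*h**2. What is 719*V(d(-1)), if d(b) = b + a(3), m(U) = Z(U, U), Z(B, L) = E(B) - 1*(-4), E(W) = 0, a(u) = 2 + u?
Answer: 46016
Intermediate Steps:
Z(B, L) = 4 (Z(B, L) = 0 - 1*(-4) = 0 + 4 = 4)
m(U) = 4
d(b) = 5 + b (d(b) = b + (2 + 3) = b + 5 = 5 + b)
V(h) = 4*h**2
719*V(d(-1)) = 719*(4*(5 - 1)**2) = 719*(4*4**2) = 719*(4*16) = 719*64 = 46016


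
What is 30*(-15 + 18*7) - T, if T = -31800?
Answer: 35130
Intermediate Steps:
30*(-15 + 18*7) - T = 30*(-15 + 18*7) - 1*(-31800) = 30*(-15 + 126) + 31800 = 30*111 + 31800 = 3330 + 31800 = 35130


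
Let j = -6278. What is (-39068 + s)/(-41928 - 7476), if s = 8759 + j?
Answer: 36587/49404 ≈ 0.74057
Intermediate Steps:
s = 2481 (s = 8759 - 6278 = 2481)
(-39068 + s)/(-41928 - 7476) = (-39068 + 2481)/(-41928 - 7476) = -36587/(-49404) = -36587*(-1/49404) = 36587/49404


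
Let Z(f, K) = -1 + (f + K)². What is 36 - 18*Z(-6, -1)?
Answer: -828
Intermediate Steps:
Z(f, K) = -1 + (K + f)²
36 - 18*Z(-6, -1) = 36 - 18*(-1 + (-1 - 6)²) = 36 - 18*(-1 + (-7)²) = 36 - 18*(-1 + 49) = 36 - 18*48 = 36 - 864 = -828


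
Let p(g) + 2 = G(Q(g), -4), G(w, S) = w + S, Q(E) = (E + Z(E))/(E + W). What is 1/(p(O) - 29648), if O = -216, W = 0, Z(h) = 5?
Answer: -216/6405053 ≈ -3.3723e-5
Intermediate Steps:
Q(E) = (5 + E)/E (Q(E) = (E + 5)/(E + 0) = (5 + E)/E)
G(w, S) = S + w
p(g) = -6 + (5 + g)/g (p(g) = -2 + (-4 + (5 + g)/g) = -6 + (5 + g)/g)
1/(p(O) - 29648) = 1/((-5 + 5/(-216)) - 29648) = 1/((-5 + 5*(-1/216)) - 29648) = 1/((-5 - 5/216) - 29648) = 1/(-1085/216 - 29648) = 1/(-6405053/216) = -216/6405053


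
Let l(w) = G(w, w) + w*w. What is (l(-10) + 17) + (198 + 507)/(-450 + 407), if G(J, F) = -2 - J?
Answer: 4670/43 ≈ 108.60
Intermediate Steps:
l(w) = -2 + w**2 - w (l(w) = (-2 - w) + w*w = (-2 - w) + w**2 = -2 + w**2 - w)
(l(-10) + 17) + (198 + 507)/(-450 + 407) = ((-2 + (-10)**2 - 1*(-10)) + 17) + (198 + 507)/(-450 + 407) = ((-2 + 100 + 10) + 17) + 705/(-43) = (108 + 17) + 705*(-1/43) = 125 - 705/43 = 4670/43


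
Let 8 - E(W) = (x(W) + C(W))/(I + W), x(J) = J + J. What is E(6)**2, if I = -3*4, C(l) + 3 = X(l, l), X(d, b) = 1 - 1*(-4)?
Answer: 961/9 ≈ 106.78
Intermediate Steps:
X(d, b) = 5 (X(d, b) = 1 + 4 = 5)
x(J) = 2*J
C(l) = 2 (C(l) = -3 + 5 = 2)
I = -12
E(W) = 8 - (2 + 2*W)/(-12 + W) (E(W) = 8 - (2*W + 2)/(-12 + W) = 8 - (2 + 2*W)/(-12 + W))
E(6)**2 = (2*(-49 + 3*6)/(-12 + 6))**2 = (2*(-49 + 18)/(-6))**2 = (2*(-1/6)*(-31))**2 = (31/3)**2 = 961/9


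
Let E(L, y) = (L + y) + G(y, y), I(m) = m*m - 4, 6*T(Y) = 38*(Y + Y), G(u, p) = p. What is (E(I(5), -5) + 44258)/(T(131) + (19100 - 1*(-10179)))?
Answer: 132807/92815 ≈ 1.4309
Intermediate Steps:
T(Y) = 38*Y/3 (T(Y) = (38*(Y + Y))/6 = (38*(2*Y))/6 = (76*Y)/6 = 38*Y/3)
I(m) = -4 + m**2 (I(m) = m**2 - 4 = -4 + m**2)
E(L, y) = L + 2*y (E(L, y) = (L + y) + y = L + 2*y)
(E(I(5), -5) + 44258)/(T(131) + (19100 - 1*(-10179))) = (((-4 + 5**2) + 2*(-5)) + 44258)/((38/3)*131 + (19100 - 1*(-10179))) = (((-4 + 25) - 10) + 44258)/(4978/3 + (19100 + 10179)) = ((21 - 10) + 44258)/(4978/3 + 29279) = (11 + 44258)/(92815/3) = 44269*(3/92815) = 132807/92815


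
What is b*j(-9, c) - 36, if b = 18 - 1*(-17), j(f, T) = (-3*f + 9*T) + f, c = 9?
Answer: 3429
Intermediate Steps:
j(f, T) = -2*f + 9*T
b = 35 (b = 18 + 17 = 35)
b*j(-9, c) - 36 = 35*(-2*(-9) + 9*9) - 36 = 35*(18 + 81) - 36 = 35*99 - 36 = 3465 - 36 = 3429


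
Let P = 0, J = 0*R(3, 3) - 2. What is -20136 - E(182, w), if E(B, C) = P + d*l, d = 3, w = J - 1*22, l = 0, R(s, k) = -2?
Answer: -20136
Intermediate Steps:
J = -2 (J = 0*(-2) - 2 = 0 - 2 = -2)
w = -24 (w = -2 - 1*22 = -2 - 22 = -24)
E(B, C) = 0 (E(B, C) = 0 + 3*0 = 0 + 0 = 0)
-20136 - E(182, w) = -20136 - 1*0 = -20136 + 0 = -20136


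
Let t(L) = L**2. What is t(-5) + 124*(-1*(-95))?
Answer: 11805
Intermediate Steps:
t(-5) + 124*(-1*(-95)) = (-5)**2 + 124*(-1*(-95)) = 25 + 124*95 = 25 + 11780 = 11805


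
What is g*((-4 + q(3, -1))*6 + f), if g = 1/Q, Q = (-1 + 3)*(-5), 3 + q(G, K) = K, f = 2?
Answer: 23/5 ≈ 4.6000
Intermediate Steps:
q(G, K) = -3 + K
Q = -10 (Q = 2*(-5) = -10)
g = -1/10 (g = 1/(-10) = -1/10 ≈ -0.10000)
g*((-4 + q(3, -1))*6 + f) = -((-4 + (-3 - 1))*6 + 2)/10 = -((-4 - 4)*6 + 2)/10 = -(-8*6 + 2)/10 = -(-48 + 2)/10 = -1/10*(-46) = 23/5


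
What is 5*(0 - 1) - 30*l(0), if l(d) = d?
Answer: -5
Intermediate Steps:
5*(0 - 1) - 30*l(0) = 5*(0 - 1) - 30*0 = 5*(-1) + 0 = -5 + 0 = -5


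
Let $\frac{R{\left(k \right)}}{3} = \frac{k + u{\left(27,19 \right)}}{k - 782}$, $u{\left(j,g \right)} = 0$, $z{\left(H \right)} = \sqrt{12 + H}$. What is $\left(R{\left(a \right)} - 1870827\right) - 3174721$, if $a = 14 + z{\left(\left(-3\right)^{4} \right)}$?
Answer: $- \frac{991838700041}{196577} - \frac{782 \sqrt{93}}{196577} \approx -5.0456 \cdot 10^{6}$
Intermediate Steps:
$a = 14 + \sqrt{93}$ ($a = 14 + \sqrt{12 + \left(-3\right)^{4}} = 14 + \sqrt{12 + 81} = 14 + \sqrt{93} \approx 23.644$)
$R{\left(k \right)} = \frac{3 k}{-782 + k}$ ($R{\left(k \right)} = 3 \frac{k + 0}{k - 782} = 3 \frac{k}{-782 + k} = \frac{3 k}{-782 + k}$)
$\left(R{\left(a \right)} - 1870827\right) - 3174721 = \left(\frac{3 \left(14 + \sqrt{93}\right)}{-782 + \left(14 + \sqrt{93}\right)} - 1870827\right) - 3174721 = \left(\frac{3 \left(14 + \sqrt{93}\right)}{-768 + \sqrt{93}} - 1870827\right) - 3174721 = \left(-1870827 + \frac{3 \left(14 + \sqrt{93}\right)}{-768 + \sqrt{93}}\right) - 3174721 = -5045548 + \frac{3 \left(14 + \sqrt{93}\right)}{-768 + \sqrt{93}}$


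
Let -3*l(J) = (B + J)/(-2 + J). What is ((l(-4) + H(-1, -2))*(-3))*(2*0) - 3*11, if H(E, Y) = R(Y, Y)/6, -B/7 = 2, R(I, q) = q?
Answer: -33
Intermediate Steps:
B = -14 (B = -7*2 = -14)
H(E, Y) = Y/6
l(J) = -(-14 + J)/(3*(-2 + J))
((l(-4) + H(-1, -2))*(-3))*(2*0) - 3*11 = (((14 - 1*(-4))/(3*(-2 - 4)) + (⅙)*(-2))*(-3))*(2*0) - 3*11 = (((⅓)*(14 + 4)/(-6) - ⅓)*(-3))*0 - 33 = (((⅓)*(-⅙)*18 - ⅓)*(-3))*0 - 33 = ((-1 - ⅓)*(-3))*0 - 33 = -4/3*(-3)*0 - 33 = 4*0 - 33 = 0 - 33 = -33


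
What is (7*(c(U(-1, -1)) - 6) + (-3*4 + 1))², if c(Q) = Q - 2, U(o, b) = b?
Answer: 5476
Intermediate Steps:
c(Q) = -2 + Q
(7*(c(U(-1, -1)) - 6) + (-3*4 + 1))² = (7*((-2 - 1) - 6) + (-3*4 + 1))² = (7*(-3 - 6) + (-12 + 1))² = (7*(-9) - 11)² = (-63 - 11)² = (-74)² = 5476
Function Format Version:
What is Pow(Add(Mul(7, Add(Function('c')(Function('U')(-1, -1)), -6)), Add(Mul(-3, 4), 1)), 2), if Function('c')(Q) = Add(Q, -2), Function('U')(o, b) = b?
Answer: 5476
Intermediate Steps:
Function('c')(Q) = Add(-2, Q)
Pow(Add(Mul(7, Add(Function('c')(Function('U')(-1, -1)), -6)), Add(Mul(-3, 4), 1)), 2) = Pow(Add(Mul(7, Add(Add(-2, -1), -6)), Add(Mul(-3, 4), 1)), 2) = Pow(Add(Mul(7, Add(-3, -6)), Add(-12, 1)), 2) = Pow(Add(Mul(7, -9), -11), 2) = Pow(Add(-63, -11), 2) = Pow(-74, 2) = 5476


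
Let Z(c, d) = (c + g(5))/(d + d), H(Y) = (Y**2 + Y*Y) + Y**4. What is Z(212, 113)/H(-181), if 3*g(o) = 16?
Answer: 2/2232301779 ≈ 8.9594e-10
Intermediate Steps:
g(o) = 16/3 (g(o) = (1/3)*16 = 16/3)
H(Y) = Y**4 + 2*Y**2 (H(Y) = (Y**2 + Y**2) + Y**4 = 2*Y**2 + Y**4 = Y**4 + 2*Y**2)
Z(c, d) = (16/3 + c)/(2*d) (Z(c, d) = (c + 16/3)/(d + d) = (16/3 + c)/((2*d)) = (16/3 + c)*(1/(2*d)) = (16/3 + c)/(2*d))
Z(212, 113)/H(-181) = ((1/6)*(16 + 3*212)/113)/(((-181)**2*(2 + (-181)**2))) = ((1/6)*(1/113)*(16 + 636))/((32761*(2 + 32761))) = ((1/6)*(1/113)*652)/((32761*32763)) = (326/339)/1073348643 = (326/339)*(1/1073348643) = 2/2232301779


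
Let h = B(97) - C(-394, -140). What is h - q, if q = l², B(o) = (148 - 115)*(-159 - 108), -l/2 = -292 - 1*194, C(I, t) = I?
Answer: -953201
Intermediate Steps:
l = 972 (l = -2*(-292 - 1*194) = -2*(-292 - 194) = -2*(-486) = 972)
B(o) = -8811 (B(o) = 33*(-267) = -8811)
h = -8417 (h = -8811 - 1*(-394) = -8811 + 394 = -8417)
q = 944784 (q = 972² = 944784)
h - q = -8417 - 1*944784 = -8417 - 944784 = -953201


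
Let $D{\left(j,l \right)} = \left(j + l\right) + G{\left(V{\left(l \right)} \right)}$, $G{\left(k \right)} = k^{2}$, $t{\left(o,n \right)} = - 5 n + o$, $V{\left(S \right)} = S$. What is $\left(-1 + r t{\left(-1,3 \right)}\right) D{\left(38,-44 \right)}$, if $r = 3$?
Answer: $-94570$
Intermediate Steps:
$t{\left(o,n \right)} = o - 5 n$
$D{\left(j,l \right)} = j + l + l^{2}$ ($D{\left(j,l \right)} = \left(j + l\right) + l^{2} = j + l + l^{2}$)
$\left(-1 + r t{\left(-1,3 \right)}\right) D{\left(38,-44 \right)} = \left(-1 + 3 \left(-1 - 15\right)\right) \left(38 - 44 + \left(-44\right)^{2}\right) = \left(-1 + 3 \left(-1 - 15\right)\right) \left(38 - 44 + 1936\right) = \left(-1 + 3 \left(-16\right)\right) 1930 = \left(-1 - 48\right) 1930 = \left(-49\right) 1930 = -94570$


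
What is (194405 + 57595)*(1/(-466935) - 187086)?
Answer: -209656803386400/4447 ≈ -4.7146e+10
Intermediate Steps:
(194405 + 57595)*(1/(-466935) - 187086) = 252000*(-1/466935 - 187086) = 252000*(-87357001411/466935) = -209656803386400/4447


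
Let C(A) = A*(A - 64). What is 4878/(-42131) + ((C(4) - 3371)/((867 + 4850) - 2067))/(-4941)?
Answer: -87820887659/759817839150 ≈ -0.11558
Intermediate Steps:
C(A) = A*(-64 + A)
4878/(-42131) + ((C(4) - 3371)/((867 + 4850) - 2067))/(-4941) = 4878/(-42131) + ((4*(-64 + 4) - 3371)/((867 + 4850) - 2067))/(-4941) = 4878*(-1/42131) + ((4*(-60) - 3371)/(5717 - 2067))*(-1/4941) = -4878/42131 + ((-240 - 3371)/3650)*(-1/4941) = -4878/42131 - 3611*1/3650*(-1/4941) = -4878/42131 - 3611/3650*(-1/4941) = -4878/42131 + 3611/18034650 = -87820887659/759817839150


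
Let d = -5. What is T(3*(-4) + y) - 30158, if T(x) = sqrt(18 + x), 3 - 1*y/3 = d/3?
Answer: -30158 + 2*sqrt(5) ≈ -30154.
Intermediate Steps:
y = 14 (y = 9 - (-15)/3 = 9 - 3*(-5/3) = 9 + 5 = 14)
T(3*(-4) + y) - 30158 = sqrt(18 + (3*(-4) + 14)) - 30158 = sqrt(18 + (-12 + 14)) - 30158 = sqrt(18 + 2) - 30158 = sqrt(20) - 30158 = 2*sqrt(5) - 30158 = -30158 + 2*sqrt(5)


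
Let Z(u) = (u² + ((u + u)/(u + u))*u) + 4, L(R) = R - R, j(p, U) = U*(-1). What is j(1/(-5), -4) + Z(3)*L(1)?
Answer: 4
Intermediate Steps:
j(p, U) = -U
L(R) = 0
Z(u) = 4 + u + u² (Z(u) = (u² + ((2*u)/((2*u)))*u) + 4 = (u² + ((2*u)*(1/(2*u)))*u) + 4 = (u² + 1*u) + 4 = (u² + u) + 4 = (u + u²) + 4 = 4 + u + u²)
j(1/(-5), -4) + Z(3)*L(1) = -1*(-4) + (4 + 3 + 3²)*0 = 4 + (4 + 3 + 9)*0 = 4 + 16*0 = 4 + 0 = 4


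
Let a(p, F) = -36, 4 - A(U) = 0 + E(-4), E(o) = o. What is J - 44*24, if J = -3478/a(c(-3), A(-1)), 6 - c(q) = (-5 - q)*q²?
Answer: -17269/18 ≈ -959.39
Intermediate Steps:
A(U) = 8 (A(U) = 4 - (0 - 4) = 4 - 1*(-4) = 4 + 4 = 8)
c(q) = 6 - q²*(-5 - q) (c(q) = 6 - (-5 - q)*q² = 6 - q²*(-5 - q))
J = 1739/18 (J = -3478/(-36) = -3478*(-1/36) = 1739/18 ≈ 96.611)
J - 44*24 = 1739/18 - 44*24 = 1739/18 - 1056 = -17269/18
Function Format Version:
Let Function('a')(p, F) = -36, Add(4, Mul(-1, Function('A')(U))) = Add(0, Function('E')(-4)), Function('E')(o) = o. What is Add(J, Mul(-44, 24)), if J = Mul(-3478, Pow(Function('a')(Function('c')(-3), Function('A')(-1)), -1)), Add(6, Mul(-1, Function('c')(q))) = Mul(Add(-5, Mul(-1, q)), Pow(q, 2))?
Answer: Rational(-17269, 18) ≈ -959.39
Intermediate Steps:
Function('A')(U) = 8 (Function('A')(U) = Add(4, Mul(-1, Add(0, -4))) = Add(4, Mul(-1, -4)) = Add(4, 4) = 8)
Function('c')(q) = Add(6, Mul(-1, Pow(q, 2), Add(-5, Mul(-1, q)))) (Function('c')(q) = Add(6, Mul(-1, Mul(Add(-5, Mul(-1, q)), Pow(q, 2)))) = Add(6, Mul(-1, Mul(Pow(q, 2), Add(-5, Mul(-1, q))))) = Add(6, Mul(-1, Pow(q, 2), Add(-5, Mul(-1, q)))))
J = Rational(1739, 18) (J = Mul(-3478, Pow(-36, -1)) = Mul(-3478, Rational(-1, 36)) = Rational(1739, 18) ≈ 96.611)
Add(J, Mul(-44, 24)) = Add(Rational(1739, 18), Mul(-44, 24)) = Add(Rational(1739, 18), -1056) = Rational(-17269, 18)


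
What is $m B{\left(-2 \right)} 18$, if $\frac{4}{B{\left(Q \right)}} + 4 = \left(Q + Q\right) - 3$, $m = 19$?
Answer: $- \frac{1368}{11} \approx -124.36$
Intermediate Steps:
$B{\left(Q \right)} = \frac{4}{-7 + 2 Q}$ ($B{\left(Q \right)} = \frac{4}{-4 + \left(\left(Q + Q\right) - 3\right)} = \frac{4}{-4 + \left(2 Q - 3\right)} = \frac{4}{-4 + \left(-3 + 2 Q\right)} = \frac{4}{-7 + 2 Q}$)
$m B{\left(-2 \right)} 18 = 19 \frac{4}{-7 + 2 \left(-2\right)} 18 = 19 \frac{4}{-7 - 4} \cdot 18 = 19 \frac{4}{-11} \cdot 18 = 19 \cdot 4 \left(- \frac{1}{11}\right) 18 = 19 \left(- \frac{4}{11}\right) 18 = \left(- \frac{76}{11}\right) 18 = - \frac{1368}{11}$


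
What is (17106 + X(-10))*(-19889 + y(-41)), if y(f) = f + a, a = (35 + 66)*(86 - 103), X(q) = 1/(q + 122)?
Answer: -41472902831/112 ≈ -3.7029e+8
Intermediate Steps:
X(q) = 1/(122 + q)
a = -1717 (a = 101*(-17) = -1717)
y(f) = -1717 + f (y(f) = f - 1717 = -1717 + f)
(17106 + X(-10))*(-19889 + y(-41)) = (17106 + 1/(122 - 10))*(-19889 + (-1717 - 41)) = (17106 + 1/112)*(-19889 - 1758) = (17106 + 1/112)*(-21647) = (1915873/112)*(-21647) = -41472902831/112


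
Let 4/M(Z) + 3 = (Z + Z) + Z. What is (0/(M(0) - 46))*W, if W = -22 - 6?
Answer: 0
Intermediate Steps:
M(Z) = 4/(-3 + 3*Z) (M(Z) = 4/(-3 + ((Z + Z) + Z)) = 4/(-3 + (2*Z + Z)) = 4/(-3 + 3*Z))
W = -28
(0/(M(0) - 46))*W = (0/(4/(3*(-1 + 0)) - 46))*(-28) = (0/((4/3)/(-1) - 46))*(-28) = (0/((4/3)*(-1) - 46))*(-28) = (0/(-4/3 - 46))*(-28) = (0/(-142/3))*(-28) = (0*(-3/142))*(-28) = 0*(-28) = 0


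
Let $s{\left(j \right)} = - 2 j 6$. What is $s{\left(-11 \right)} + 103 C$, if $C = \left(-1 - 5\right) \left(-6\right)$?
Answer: $3840$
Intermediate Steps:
$s{\left(j \right)} = - 12 j$
$C = 36$ ($C = \left(-6\right) \left(-6\right) = 36$)
$s{\left(-11 \right)} + 103 C = \left(-12\right) \left(-11\right) + 103 \cdot 36 = 132 + 3708 = 3840$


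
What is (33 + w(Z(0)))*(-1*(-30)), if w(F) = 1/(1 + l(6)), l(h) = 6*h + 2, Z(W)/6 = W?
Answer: 12880/13 ≈ 990.77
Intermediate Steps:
Z(W) = 6*W
l(h) = 2 + 6*h
w(F) = 1/39 (w(F) = 1/(1 + (2 + 6*6)) = 1/(1 + (2 + 36)) = 1/(1 + 38) = 1/39)
(33 + w(Z(0)))*(-1*(-30)) = (33 + 1/39)*(-1*(-30)) = (1288/39)*30 = 12880/13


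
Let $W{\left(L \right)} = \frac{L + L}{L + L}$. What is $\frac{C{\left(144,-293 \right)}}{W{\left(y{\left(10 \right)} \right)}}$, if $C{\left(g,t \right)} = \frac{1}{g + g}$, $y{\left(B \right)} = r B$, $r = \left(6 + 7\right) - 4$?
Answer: $\frac{1}{288} \approx 0.0034722$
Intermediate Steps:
$r = 9$ ($r = 13 - 4 = 9$)
$y{\left(B \right)} = 9 B$
$C{\left(g,t \right)} = \frac{1}{2 g}$
$W{\left(L \right)} = 1$ ($W{\left(L \right)} = \frac{2 L}{2 L} = 2 L \frac{1}{2 L} = 1$)
$\frac{C{\left(144,-293 \right)}}{W{\left(y{\left(10 \right)} \right)}} = \frac{\frac{1}{2} \cdot \frac{1}{144}}{1} = \frac{1}{2} \cdot \frac{1}{144} \cdot 1 = \frac{1}{288} \cdot 1 = \frac{1}{288}$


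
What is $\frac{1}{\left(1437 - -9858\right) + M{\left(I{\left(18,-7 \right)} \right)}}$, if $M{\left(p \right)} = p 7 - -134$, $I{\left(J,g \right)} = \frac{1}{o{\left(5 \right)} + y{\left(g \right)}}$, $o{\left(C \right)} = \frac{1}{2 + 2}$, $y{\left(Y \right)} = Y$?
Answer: $\frac{27}{308555} \approx 8.7505 \cdot 10^{-5}$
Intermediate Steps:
$o{\left(C \right)} = \frac{1}{4}$
$I{\left(J,g \right)} = \frac{1}{\frac{1}{4} + g}$
$M{\left(p \right)} = 134 + 7 p$ ($M{\left(p \right)} = 7 p + 134 = 134 + 7 p$)
$\frac{1}{\left(1437 - -9858\right) + M{\left(I{\left(18,-7 \right)} \right)}} = \frac{1}{\left(1437 - -9858\right) + \left(134 + 7 \frac{4}{1 + 4 \left(-7\right)}\right)} = \frac{1}{\left(1437 + 9858\right) + \left(134 + 7 \frac{4}{1 - 28}\right)} = \frac{1}{11295 + \left(134 + 7 \frac{4}{-27}\right)} = \frac{1}{11295 + \left(134 + 7 \cdot 4 \left(- \frac{1}{27}\right)\right)} = \frac{1}{11295 + \left(134 + 7 \left(- \frac{4}{27}\right)\right)} = \frac{1}{11295 + \left(134 - \frac{28}{27}\right)} = \frac{1}{11295 + \frac{3590}{27}} = \frac{1}{\frac{308555}{27}} = \frac{27}{308555}$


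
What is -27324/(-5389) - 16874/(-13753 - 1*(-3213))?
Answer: 11144969/1670590 ≈ 6.6713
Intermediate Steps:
-27324/(-5389) - 16874/(-13753 - 1*(-3213)) = -27324*(-1/5389) - 16874/(-13753 + 3213) = 27324/5389 - 16874/(-10540) = 27324/5389 - 16874*(-1/10540) = 27324/5389 + 8437/5270 = 11144969/1670590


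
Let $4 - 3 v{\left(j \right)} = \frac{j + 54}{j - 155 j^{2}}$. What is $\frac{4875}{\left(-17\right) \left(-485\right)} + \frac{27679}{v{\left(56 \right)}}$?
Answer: $\frac{3025099826871}{145727077} \approx 20759.0$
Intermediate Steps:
$v{\left(j \right)} = \frac{4}{3} - \frac{54 + j}{3 \left(j - 155 j^{2}\right)}$ ($v{\left(j \right)} = \frac{4}{3} - \frac{\left(j + 54\right) \frac{1}{j - 155 j^{2}}}{3} = \frac{4}{3} - \frac{\left(54 + j\right) \frac{1}{j - 155 j^{2}}}{3} = \frac{4}{3} - \frac{\frac{1}{j - 155 j^{2}} \left(54 + j\right)}{3} = \frac{4}{3} - \frac{54 + j}{3 \left(j - 155 j^{2}\right)}$)
$\frac{4875}{\left(-17\right) \left(-485\right)} + \frac{27679}{v{\left(56 \right)}} = \frac{4875}{\left(-17\right) \left(-485\right)} + \frac{27679}{\frac{1}{56} \frac{1}{-1 + 155 \cdot 56} \left(18 - 56 + \frac{620 \cdot 56^{2}}{3}\right)} = \frac{4875}{8245} + \frac{27679}{\frac{1}{56} \frac{1}{-1 + 8680} \left(18 - 56 + \frac{620}{3} \cdot 3136\right)} = 4875 \cdot \frac{1}{8245} + \frac{27679}{\frac{1}{56} \cdot \frac{1}{8679} \left(18 - 56 + \frac{1944320}{3}\right)} = \frac{975}{1649} + \frac{27679}{\frac{1}{56} \cdot \frac{1}{8679} \cdot \frac{1944206}{3}} = \frac{975}{1649} + \frac{27679}{\frac{88373}{66276}} = \frac{975}{1649} + 27679 \cdot \frac{66276}{88373} = \frac{975}{1649} + \frac{1834453404}{88373} = \frac{3025099826871}{145727077}$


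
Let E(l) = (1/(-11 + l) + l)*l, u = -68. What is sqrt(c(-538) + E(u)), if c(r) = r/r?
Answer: sqrt(28869997)/79 ≈ 68.014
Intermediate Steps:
c(r) = 1
E(l) = l*(l + 1/(-11 + l)) (E(l) = (l + 1/(-11 + l))*l = l*(l + 1/(-11 + l)))
sqrt(c(-538) + E(u)) = sqrt(1 - 68*(1 + (-68)**2 - 11*(-68))/(-11 - 68)) = sqrt(1 - 68*(1 + 4624 + 748)/(-79)) = sqrt(1 - 68*(-1/79)*5373) = sqrt(1 + 365364/79) = sqrt(365443/79) = sqrt(28869997)/79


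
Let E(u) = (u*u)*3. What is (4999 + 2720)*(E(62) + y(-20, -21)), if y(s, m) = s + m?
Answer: 88699029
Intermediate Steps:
y(s, m) = m + s
E(u) = 3*u² (E(u) = u²*3 = 3*u²)
(4999 + 2720)*(E(62) + y(-20, -21)) = (4999 + 2720)*(3*62² + (-21 - 20)) = 7719*(3*3844 - 41) = 7719*(11532 - 41) = 7719*11491 = 88699029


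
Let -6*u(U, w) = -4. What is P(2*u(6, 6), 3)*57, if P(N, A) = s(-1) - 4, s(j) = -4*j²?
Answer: -456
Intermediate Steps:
u(U, w) = ⅔ (u(U, w) = -⅙*(-4) = ⅔)
P(N, A) = -8 (P(N, A) = -4*(-1)² - 4 = -4*1 - 4 = -4 - 4 = -8)
P(2*u(6, 6), 3)*57 = -8*57 = -456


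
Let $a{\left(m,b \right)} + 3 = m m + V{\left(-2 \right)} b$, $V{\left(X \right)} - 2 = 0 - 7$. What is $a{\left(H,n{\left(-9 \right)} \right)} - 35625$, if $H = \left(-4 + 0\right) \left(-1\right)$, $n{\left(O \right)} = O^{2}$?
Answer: $-36017$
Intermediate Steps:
$V{\left(X \right)} = -5$ ($V{\left(X \right)} = 2 + \left(0 - 7\right) = 2 - 7 = -5$)
$H = 4$ ($H = \left(-4\right) \left(-1\right) = 4$)
$a{\left(m,b \right)} = -3 + m^{2} - 5 b$ ($a{\left(m,b \right)} = -3 - \left(5 b - m m\right) = -3 - \left(- m^{2} + 5 b\right) = -3 + m^{2} - 5 b$)
$a{\left(H,n{\left(-9 \right)} \right)} - 35625 = \left(-3 + 4^{2} - 5 \left(-9\right)^{2}\right) - 35625 = \left(-3 + 16 - 405\right) - 35625 = -392 - 35625 = -36017$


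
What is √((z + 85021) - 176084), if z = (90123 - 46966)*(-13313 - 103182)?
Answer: I*√5027665778 ≈ 70906.0*I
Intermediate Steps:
z = -5027574715 (z = 43157*(-116495) = -5027574715)
√((z + 85021) - 176084) = √((-5027574715 + 85021) - 176084) = √(-5027489694 - 176084) = √(-5027665778) = I*√5027665778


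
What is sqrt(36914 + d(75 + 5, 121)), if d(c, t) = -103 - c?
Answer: sqrt(36731) ≈ 191.65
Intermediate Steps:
sqrt(36914 + d(75 + 5, 121)) = sqrt(36914 + (-103 - (75 + 5))) = sqrt(36914 + (-103 - 1*80)) = sqrt(36914 + (-103 - 80)) = sqrt(36914 - 183) = sqrt(36731)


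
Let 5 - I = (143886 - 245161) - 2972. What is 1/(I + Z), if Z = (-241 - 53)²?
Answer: 1/190688 ≈ 5.2442e-6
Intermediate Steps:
I = 104252 (I = 5 - ((143886 - 245161) - 2972) = 5 - (-101275 - 2972) = 5 - 1*(-104247) = 5 + 104247 = 104252)
Z = 86436 (Z = (-294)² = 86436)
1/(I + Z) = 1/(104252 + 86436) = 1/190688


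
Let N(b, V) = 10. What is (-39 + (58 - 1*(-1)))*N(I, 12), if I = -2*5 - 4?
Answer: 200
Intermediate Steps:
I = -14 (I = -10 - 4 = -14)
(-39 + (58 - 1*(-1)))*N(I, 12) = (-39 + (58 - 1*(-1)))*10 = (-39 + (58 + 1))*10 = (-39 + 59)*10 = 20*10 = 200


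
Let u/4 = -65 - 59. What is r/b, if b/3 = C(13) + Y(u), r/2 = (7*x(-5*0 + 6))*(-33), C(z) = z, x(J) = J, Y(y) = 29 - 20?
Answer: -42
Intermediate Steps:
u = -496 (u = 4*(-65 - 59) = 4*(-124) = -496)
Y(y) = 9
r = -2772 (r = 2*((7*(-5*0 + 6))*(-33)) = 2*((7*(0 + 6))*(-33)) = 2*((7*6)*(-33)) = 2*(42*(-33)) = 2*(-1386) = -2772)
b = 66 (b = 3*(13 + 9) = 3*22 = 66)
r/b = -2772/66 = -2772*1/66 = -42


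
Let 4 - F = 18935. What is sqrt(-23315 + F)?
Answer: 3*I*sqrt(4694) ≈ 205.54*I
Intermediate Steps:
F = -18931 (F = 4 - 1*18935 = 4 - 18935 = -18931)
sqrt(-23315 + F) = sqrt(-23315 - 18931) = sqrt(-42246) = 3*I*sqrt(4694)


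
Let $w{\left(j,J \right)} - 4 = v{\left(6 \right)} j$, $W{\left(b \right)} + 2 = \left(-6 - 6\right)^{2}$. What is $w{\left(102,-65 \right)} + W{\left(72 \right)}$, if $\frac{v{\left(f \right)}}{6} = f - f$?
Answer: $146$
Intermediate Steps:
$W{\left(b \right)} = 142$ ($W{\left(b \right)} = -2 + \left(-6 - 6\right)^{2} = -2 + \left(-12\right)^{2} = -2 + 144 = 142$)
$v{\left(f \right)} = 0$ ($v{\left(f \right)} = 6 \left(f - f\right) = 6 \cdot 0 = 0$)
$w{\left(j,J \right)} = 4$ ($w{\left(j,J \right)} = 4 + 0 j = 4 + 0 = 4$)
$w{\left(102,-65 \right)} + W{\left(72 \right)} = 4 + 142 = 146$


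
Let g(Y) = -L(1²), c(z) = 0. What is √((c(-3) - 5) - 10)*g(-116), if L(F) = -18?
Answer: 18*I*√15 ≈ 69.714*I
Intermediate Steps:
g(Y) = 18 (g(Y) = -1*(-18) = 18)
√((c(-3) - 5) - 10)*g(-116) = √((0 - 5) - 10)*18 = √(-5 - 10)*18 = √(-15)*18 = (I*√15)*18 = 18*I*√15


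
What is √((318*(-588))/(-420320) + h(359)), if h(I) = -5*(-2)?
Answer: √7208133355/26270 ≈ 3.2318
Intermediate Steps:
h(I) = 10
√((318*(-588))/(-420320) + h(359)) = √((318*(-588))/(-420320) + 10) = √(-186984*(-1/420320) + 10) = √(23373/52540 + 10) = √(548773/52540) = √7208133355/26270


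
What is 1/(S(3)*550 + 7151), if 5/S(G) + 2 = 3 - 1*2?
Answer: 1/4401 ≈ 0.00022722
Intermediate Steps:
S(G) = -5 (S(G) = 5/(-2 + (3 - 1*2)) = 5/(-2 + (3 - 2)) = 5/(-2 + 1) = 5/(-1) = 5*(-1) = -5)
1/(S(3)*550 + 7151) = 1/(-5*550 + 7151) = 1/(-2750 + 7151) = 1/4401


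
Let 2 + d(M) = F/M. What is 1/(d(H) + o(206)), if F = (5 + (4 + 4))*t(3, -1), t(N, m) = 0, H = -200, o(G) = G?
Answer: 1/204 ≈ 0.0049020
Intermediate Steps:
F = 0 (F = (5 + (4 + 4))*0 = (5 + 8)*0 = 13*0 = 0)
d(M) = -2 (d(M) = -2 + 0/M = -2 + 0 = -2)
1/(d(H) + o(206)) = 1/(-2 + 206) = 1/204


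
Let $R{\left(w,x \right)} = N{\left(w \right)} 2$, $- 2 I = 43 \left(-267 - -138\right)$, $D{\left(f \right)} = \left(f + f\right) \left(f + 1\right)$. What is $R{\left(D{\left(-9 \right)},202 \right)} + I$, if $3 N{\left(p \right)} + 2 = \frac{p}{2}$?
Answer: $\frac{16921}{6} \approx 2820.2$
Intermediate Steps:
$D{\left(f \right)} = 2 f \left(1 + f\right)$
$N{\left(p \right)} = - \frac{2}{3} + \frac{p}{6}$ ($N{\left(p \right)} = - \frac{2}{3} + \frac{p \frac{1}{2}}{3} = - \frac{2}{3} + \frac{\frac{1}{2} p}{3} = - \frac{2}{3} + \frac{p}{6}$)
$I = \frac{5547}{2}$ ($I = - \frac{43 \left(-267 - -138\right)}{2} = - \frac{43 \left(-267 + 138\right)}{2} = - \frac{43 \left(-129\right)}{2} = \left(- \frac{1}{2}\right) \left(-5547\right) = \frac{5547}{2} \approx 2773.5$)
$R{\left(w,x \right)} = - \frac{4}{3} + \frac{w}{3}$ ($R{\left(w,x \right)} = \left(- \frac{2}{3} + \frac{w}{6}\right) 2 = - \frac{4}{3} + \frac{w}{3}$)
$R{\left(D{\left(-9 \right)},202 \right)} + I = \left(- \frac{4}{3} + \frac{2 \left(-9\right) \left(1 - 9\right)}{3}\right) + \frac{5547}{2} = \left(- \frac{4}{3} + \frac{2 \left(-9\right) \left(-8\right)}{3}\right) + \frac{5547}{2} = \left(- \frac{4}{3} + \frac{1}{3} \cdot 144\right) + \frac{5547}{2} = \left(- \frac{4}{3} + 48\right) + \frac{5547}{2} = \frac{140}{3} + \frac{5547}{2} = \frac{16921}{6}$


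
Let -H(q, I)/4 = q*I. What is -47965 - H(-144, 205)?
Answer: -166045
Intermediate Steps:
H(q, I) = -4*I*q (H(q, I) = -4*q*I = -4*I*q)
-47965 - H(-144, 205) = -47965 - (-4)*205*(-144) = -47965 - 1*118080 = -47965 - 118080 = -166045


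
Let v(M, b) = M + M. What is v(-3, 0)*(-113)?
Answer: 678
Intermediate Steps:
v(M, b) = 2*M
v(-3, 0)*(-113) = (2*(-3))*(-113) = -6*(-113) = 678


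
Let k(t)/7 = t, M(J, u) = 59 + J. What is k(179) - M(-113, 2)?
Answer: 1307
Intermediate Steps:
k(t) = 7*t
k(179) - M(-113, 2) = 7*179 - (59 - 113) = 1253 - 1*(-54) = 1253 + 54 = 1307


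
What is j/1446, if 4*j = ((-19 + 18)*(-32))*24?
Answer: 32/241 ≈ 0.13278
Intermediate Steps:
j = 192 (j = (((-19 + 18)*(-32))*24)/4 = (-1*(-32)*24)/4 = (32*24)/4 = (1/4)*768 = 192)
j/1446 = 192/1446 = 192*(1/1446) = 32/241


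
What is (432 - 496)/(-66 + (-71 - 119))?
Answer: ¼ ≈ 0.25000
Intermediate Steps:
(432 - 496)/(-66 + (-71 - 119)) = -64/(-66 - 190) = -64/(-256) = -64*(-1/256) = ¼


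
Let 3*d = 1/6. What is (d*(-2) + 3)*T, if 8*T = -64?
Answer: -208/9 ≈ -23.111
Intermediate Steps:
d = 1/18 (d = (1/6)/3 = (1*(1/6))/3 = (1/3)*(1/6) = 1/18 ≈ 0.055556)
T = -8 (T = (1/8)*(-64) = -8)
(d*(-2) + 3)*T = ((1/18)*(-2) + 3)*(-8) = (-1/9 + 3)*(-8) = (26/9)*(-8) = -208/9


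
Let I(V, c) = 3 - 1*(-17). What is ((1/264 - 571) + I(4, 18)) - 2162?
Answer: -716231/264 ≈ -2713.0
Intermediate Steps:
I(V, c) = 20 (I(V, c) = 3 + 17 = 20)
((1/264 - 571) + I(4, 18)) - 2162 = ((1/264 - 571) + 20) - 2162 = (-150743/264 + 20) - 2162 = -145463/264 - 2162 = -716231/264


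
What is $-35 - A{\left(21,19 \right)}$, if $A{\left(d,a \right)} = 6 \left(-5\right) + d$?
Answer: $-26$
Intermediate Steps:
$A{\left(d,a \right)} = -30 + d$
$-35 - A{\left(21,19 \right)} = -35 - \left(-30 + 21\right) = -35 - -9 = -35 + 9 = -26$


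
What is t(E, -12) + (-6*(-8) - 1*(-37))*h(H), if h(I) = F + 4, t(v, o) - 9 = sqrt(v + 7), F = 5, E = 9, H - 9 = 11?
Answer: 778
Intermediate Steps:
H = 20 (H = 9 + 11 = 20)
t(v, o) = 9 + sqrt(7 + v) (t(v, o) = 9 + sqrt(v + 7) = 9 + sqrt(7 + v))
h(I) = 9 (h(I) = 5 + 4 = 9)
t(E, -12) + (-6*(-8) - 1*(-37))*h(H) = (9 + sqrt(7 + 9)) + (-6*(-8) - 1*(-37))*9 = (9 + sqrt(16)) + (48 + 37)*9 = (9 + 4) + 85*9 = 13 + 765 = 778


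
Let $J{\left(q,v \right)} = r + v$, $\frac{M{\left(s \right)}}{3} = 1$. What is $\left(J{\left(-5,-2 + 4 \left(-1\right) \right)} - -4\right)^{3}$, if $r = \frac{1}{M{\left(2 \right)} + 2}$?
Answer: $- \frac{729}{125} \approx -5.832$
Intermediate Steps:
$M{\left(s \right)} = 3$ ($M{\left(s \right)} = 3 \cdot 1 = 3$)
$r = \frac{1}{5}$ ($r = \frac{1}{3 + 2} = \frac{1}{5} \approx 0.2$)
$J{\left(q,v \right)} = \frac{1}{5} + v$
$\left(J{\left(-5,-2 + 4 \left(-1\right) \right)} - -4\right)^{3} = \left(\left(\frac{1}{5} + \left(-2 + 4 \left(-1\right)\right)\right) - -4\right)^{3} = \left(\left(\frac{1}{5} - 6\right) + 4\right)^{3} = \left(- \frac{29}{5} + 4\right)^{3} = \left(- \frac{9}{5}\right)^{3} = - \frac{729}{125}$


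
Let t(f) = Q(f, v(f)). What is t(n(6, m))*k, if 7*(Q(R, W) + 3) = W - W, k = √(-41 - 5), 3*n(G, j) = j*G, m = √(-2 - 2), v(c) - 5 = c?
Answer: -3*I*√46 ≈ -20.347*I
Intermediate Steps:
v(c) = 5 + c
m = 2*I (m = √(-4) = 2*I ≈ 2.0*I)
n(G, j) = G*j/3 (n(G, j) = (j*G)/3 = (G*j)/3 = G*j/3)
k = I*√46 (k = √(-46) = I*√46 ≈ 6.7823*I)
Q(R, W) = -3 (Q(R, W) = -3 + (W - W)/7 = -3 + (⅐)*0 = -3 + 0 = -3)
t(f) = -3
t(n(6, m))*k = -3*I*√46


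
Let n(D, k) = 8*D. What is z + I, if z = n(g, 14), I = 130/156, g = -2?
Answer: -91/6 ≈ -15.167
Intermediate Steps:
I = 5/6 (I = 130*(1/156) = 5/6 ≈ 0.83333)
z = -16 (z = 8*(-2) = -16)
z + I = -16 + 5/6 = -91/6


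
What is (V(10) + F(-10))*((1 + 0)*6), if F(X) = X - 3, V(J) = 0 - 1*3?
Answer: -96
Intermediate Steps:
V(J) = -3 (V(J) = 0 - 3 = -3)
F(X) = -3 + X
(V(10) + F(-10))*((1 + 0)*6) = (-3 + (-3 - 10))*((1 + 0)*6) = (-3 - 13)*(1*6) = -16*6 = -96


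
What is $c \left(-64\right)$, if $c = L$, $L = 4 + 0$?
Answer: $-256$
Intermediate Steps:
$L = 4$
$c = 4$
$c \left(-64\right) = 4 \left(-64\right) = -256$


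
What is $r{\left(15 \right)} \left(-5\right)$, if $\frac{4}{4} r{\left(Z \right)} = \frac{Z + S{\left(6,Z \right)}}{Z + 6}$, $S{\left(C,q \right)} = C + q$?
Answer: $- \frac{60}{7} \approx -8.5714$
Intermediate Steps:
$r{\left(Z \right)} = \frac{6 + 2 Z}{6 + Z}$ ($r{\left(Z \right)} = \frac{Z + \left(6 + Z\right)}{Z + 6} = \frac{6 + 2 Z}{6 + Z}$)
$r{\left(15 \right)} \left(-5\right) = \frac{2 \left(3 + 15\right)}{6 + 15} \left(-5\right) = 2 \cdot \frac{1}{21} \cdot 18 \left(-5\right) = \frac{12}{7} \left(-5\right) = - \frac{60}{7}$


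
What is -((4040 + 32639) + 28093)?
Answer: -64772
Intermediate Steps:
-((4040 + 32639) + 28093) = -(36679 + 28093) = -1*64772 = -64772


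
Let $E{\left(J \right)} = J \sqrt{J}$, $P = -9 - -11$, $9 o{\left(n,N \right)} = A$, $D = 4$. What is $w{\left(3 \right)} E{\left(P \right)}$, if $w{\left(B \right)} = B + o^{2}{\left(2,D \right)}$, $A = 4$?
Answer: $\frac{518 \sqrt{2}}{81} \approx 9.044$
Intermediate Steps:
$o{\left(n,N \right)} = \frac{4}{9}$ ($o{\left(n,N \right)} = \frac{1}{9} \cdot 4 = \frac{4}{9}$)
$P = 2$ ($P = -9 + 11 = 2$)
$E{\left(J \right)} = J^{\frac{3}{2}}$
$w{\left(B \right)} = \frac{16}{81} + B$ ($w{\left(B \right)} = B + \left(\frac{4}{9}\right)^{2} = B + \frac{16}{81} = \frac{16}{81} + B$)
$w{\left(3 \right)} E{\left(P \right)} = \left(\frac{16}{81} + 3\right) 2^{\frac{3}{2}} = \frac{259 \cdot 2 \sqrt{2}}{81} = \frac{518 \sqrt{2}}{81}$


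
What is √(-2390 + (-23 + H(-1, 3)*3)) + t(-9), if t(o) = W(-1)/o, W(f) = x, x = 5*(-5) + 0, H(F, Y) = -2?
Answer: 25/9 + I*√2419 ≈ 2.7778 + 49.183*I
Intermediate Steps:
x = -25 (x = -25 + 0 = -25)
W(f) = -25
t(o) = -25/o
√(-2390 + (-23 + H(-1, 3)*3)) + t(-9) = √(-2390 + (-23 - 2*3)) - 25/(-9) = √(-2390 + (-23 - 6)) - 25*(-⅑) = √(-2390 - 29) + 25/9 = √(-2419) + 25/9 = I*√2419 + 25/9 = 25/9 + I*√2419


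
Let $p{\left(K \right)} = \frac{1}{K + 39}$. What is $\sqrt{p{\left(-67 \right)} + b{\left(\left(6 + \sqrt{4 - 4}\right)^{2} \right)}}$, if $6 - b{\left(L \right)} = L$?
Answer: $\frac{29 i \sqrt{7}}{14} \approx 5.4805 i$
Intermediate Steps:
$p{\left(K \right)} = \frac{1}{39 + K}$
$b{\left(L \right)} = 6 - L$
$\sqrt{p{\left(-67 \right)} + b{\left(\left(6 + \sqrt{4 - 4}\right)^{2} \right)}} = \sqrt{\frac{1}{39 - 67} + \left(6 - \left(6 + \sqrt{4 - 4}\right)^{2}\right)} = \sqrt{\frac{1}{-28} + \left(6 - \left(6 + \sqrt{0}\right)^{2}\right)} = \sqrt{- \frac{1}{28} + \left(6 - \left(6 + 0\right)^{2}\right)} = \sqrt{- \frac{1}{28} + \left(6 - 6^{2}\right)} = \sqrt{- \frac{1}{28} + \left(6 - 36\right)} = \sqrt{- \frac{1}{28} - 30} = \sqrt{- \frac{841}{28}} = \frac{29 i \sqrt{7}}{14}$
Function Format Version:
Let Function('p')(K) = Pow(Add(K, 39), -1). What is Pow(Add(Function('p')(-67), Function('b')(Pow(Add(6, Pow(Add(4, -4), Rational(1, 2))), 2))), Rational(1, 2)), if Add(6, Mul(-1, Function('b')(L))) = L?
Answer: Mul(Rational(29, 14), I, Pow(7, Rational(1, 2))) ≈ Mul(5.4805, I)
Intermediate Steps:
Function('p')(K) = Pow(Add(39, K), -1)
Function('b')(L) = Add(6, Mul(-1, L))
Pow(Add(Function('p')(-67), Function('b')(Pow(Add(6, Pow(Add(4, -4), Rational(1, 2))), 2))), Rational(1, 2)) = Pow(Add(Pow(Add(39, -67), -1), Add(6, Mul(-1, Pow(Add(6, Pow(Add(4, -4), Rational(1, 2))), 2)))), Rational(1, 2)) = Pow(Add(Pow(-28, -1), Add(6, Mul(-1, Pow(Add(6, Pow(0, Rational(1, 2))), 2)))), Rational(1, 2)) = Pow(Add(Rational(-1, 28), Add(6, Mul(-1, Pow(Add(6, 0), 2)))), Rational(1, 2)) = Pow(Add(Rational(-1, 28), Add(6, Mul(-1, Pow(6, 2)))), Rational(1, 2)) = Pow(Add(Rational(-1, 28), Add(6, Mul(-1, 36))), Rational(1, 2)) = Pow(Add(Rational(-1, 28), Add(6, -36)), Rational(1, 2)) = Pow(Add(Rational(-1, 28), -30), Rational(1, 2)) = Pow(Rational(-841, 28), Rational(1, 2)) = Mul(Rational(29, 14), I, Pow(7, Rational(1, 2)))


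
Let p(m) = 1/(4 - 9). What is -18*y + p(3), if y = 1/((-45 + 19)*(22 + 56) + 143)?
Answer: -359/1885 ≈ -0.19045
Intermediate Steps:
p(m) = -⅕ (p(m) = 1/(-5) = -⅕)
y = -1/1885 (y = 1/(-26*78 + 143) = 1/(-2028 + 143) = 1/(-1885) = -1/1885 ≈ -0.00053050)
-18*y + p(3) = -18*(-1/1885) - ⅕ = 18/1885 - ⅕ = -359/1885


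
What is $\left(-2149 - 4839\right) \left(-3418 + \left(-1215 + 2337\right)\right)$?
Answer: $16044448$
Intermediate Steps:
$\left(-2149 - 4839\right) \left(-3418 + \left(-1215 + 2337\right)\right) = - 6988 \left(-3418 + 1122\right) = \left(-6988\right) \left(-2296\right) = 16044448$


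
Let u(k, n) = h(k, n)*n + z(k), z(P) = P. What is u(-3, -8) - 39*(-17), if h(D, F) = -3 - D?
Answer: 660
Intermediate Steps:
u(k, n) = k + n*(-3 - k) (u(k, n) = (-3 - k)*n + k = n*(-3 - k) + k = k + n*(-3 - k))
u(-3, -8) - 39*(-17) = (-3 - 1*(-8)*(3 - 3)) - 39*(-17) = (-3 - 1*(-8)*0) + 663 = (-3 + 0) + 663 = -3 + 663 = 660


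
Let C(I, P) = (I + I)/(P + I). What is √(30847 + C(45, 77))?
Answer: 4*√7174027/61 ≈ 175.64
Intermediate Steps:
C(I, P) = 2*I/(I + P) (C(I, P) = (2*I)/(I + P) = 2*I/(I + P))
√(30847 + C(45, 77)) = √(30847 + 2*45/(45 + 77)) = √(30847 + 2*45/122) = √(30847 + 2*45*(1/122)) = √(30847 + 45/61) = √(1881712/61) = 4*√7174027/61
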